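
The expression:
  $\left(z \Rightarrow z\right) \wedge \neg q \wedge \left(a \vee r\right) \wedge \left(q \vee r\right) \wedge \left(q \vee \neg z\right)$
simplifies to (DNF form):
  $r \wedge \neg q \wedge \neg z$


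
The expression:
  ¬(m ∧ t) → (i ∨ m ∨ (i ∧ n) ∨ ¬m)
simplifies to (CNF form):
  True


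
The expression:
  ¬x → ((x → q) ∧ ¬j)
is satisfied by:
  {x: True, j: False}
  {j: False, x: False}
  {j: True, x: True}


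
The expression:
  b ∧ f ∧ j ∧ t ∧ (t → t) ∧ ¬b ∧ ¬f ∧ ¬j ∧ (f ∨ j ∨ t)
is never true.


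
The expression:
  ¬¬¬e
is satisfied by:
  {e: False}


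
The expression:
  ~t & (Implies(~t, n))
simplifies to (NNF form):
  n & ~t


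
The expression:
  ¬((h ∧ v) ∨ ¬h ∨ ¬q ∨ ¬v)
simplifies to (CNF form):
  False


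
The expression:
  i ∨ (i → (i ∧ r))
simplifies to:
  True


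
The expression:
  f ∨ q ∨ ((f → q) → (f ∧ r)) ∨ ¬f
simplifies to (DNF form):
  True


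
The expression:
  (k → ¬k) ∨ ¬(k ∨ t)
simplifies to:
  ¬k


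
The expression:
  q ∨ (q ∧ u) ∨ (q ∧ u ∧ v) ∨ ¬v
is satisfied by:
  {q: True, v: False}
  {v: False, q: False}
  {v: True, q: True}


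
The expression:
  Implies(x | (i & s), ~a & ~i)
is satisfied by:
  {a: False, x: False, i: False, s: False}
  {s: True, a: False, x: False, i: False}
  {a: True, s: False, x: False, i: False}
  {s: True, a: True, x: False, i: False}
  {i: True, s: False, a: False, x: False}
  {i: True, a: True, s: False, x: False}
  {x: True, i: False, a: False, s: False}
  {x: True, s: True, i: False, a: False}


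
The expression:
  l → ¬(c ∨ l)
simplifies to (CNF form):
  ¬l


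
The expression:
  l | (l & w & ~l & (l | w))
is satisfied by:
  {l: True}


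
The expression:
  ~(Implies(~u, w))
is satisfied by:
  {u: False, w: False}


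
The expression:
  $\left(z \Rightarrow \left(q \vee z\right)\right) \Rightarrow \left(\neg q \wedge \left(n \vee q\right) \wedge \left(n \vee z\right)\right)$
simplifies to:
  $n \wedge \neg q$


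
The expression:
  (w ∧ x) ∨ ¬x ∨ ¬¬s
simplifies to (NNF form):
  s ∨ w ∨ ¬x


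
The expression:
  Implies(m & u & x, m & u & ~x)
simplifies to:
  ~m | ~u | ~x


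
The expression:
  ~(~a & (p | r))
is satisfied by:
  {a: True, p: False, r: False}
  {r: True, a: True, p: False}
  {a: True, p: True, r: False}
  {r: True, a: True, p: True}
  {r: False, p: False, a: False}


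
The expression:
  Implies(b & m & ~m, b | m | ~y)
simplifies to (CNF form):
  True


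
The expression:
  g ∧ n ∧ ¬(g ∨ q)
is never true.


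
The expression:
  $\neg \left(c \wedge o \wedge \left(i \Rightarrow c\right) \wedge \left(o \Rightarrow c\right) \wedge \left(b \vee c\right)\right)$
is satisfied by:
  {c: False, o: False}
  {o: True, c: False}
  {c: True, o: False}


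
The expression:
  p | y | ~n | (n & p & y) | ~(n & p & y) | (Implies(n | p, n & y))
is always true.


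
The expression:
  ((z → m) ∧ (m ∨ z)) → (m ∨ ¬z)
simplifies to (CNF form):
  True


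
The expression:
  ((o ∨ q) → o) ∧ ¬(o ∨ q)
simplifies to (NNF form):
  ¬o ∧ ¬q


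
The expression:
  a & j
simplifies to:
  a & j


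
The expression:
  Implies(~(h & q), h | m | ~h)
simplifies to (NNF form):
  True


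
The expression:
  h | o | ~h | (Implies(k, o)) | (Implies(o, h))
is always true.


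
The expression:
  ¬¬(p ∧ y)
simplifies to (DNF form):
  p ∧ y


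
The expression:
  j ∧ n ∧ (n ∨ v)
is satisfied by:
  {j: True, n: True}


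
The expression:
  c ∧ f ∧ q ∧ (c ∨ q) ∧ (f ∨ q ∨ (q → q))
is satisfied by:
  {c: True, f: True, q: True}


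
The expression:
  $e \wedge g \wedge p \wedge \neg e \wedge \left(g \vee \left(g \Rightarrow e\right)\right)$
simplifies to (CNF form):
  $\text{False}$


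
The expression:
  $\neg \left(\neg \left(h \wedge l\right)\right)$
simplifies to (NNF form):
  $h \wedge l$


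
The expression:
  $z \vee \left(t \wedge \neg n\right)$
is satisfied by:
  {z: True, t: True, n: False}
  {z: True, t: False, n: False}
  {n: True, z: True, t: True}
  {n: True, z: True, t: False}
  {t: True, n: False, z: False}


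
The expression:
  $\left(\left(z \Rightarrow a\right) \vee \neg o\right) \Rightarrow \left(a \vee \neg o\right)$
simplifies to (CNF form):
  $a \vee z \vee \neg o$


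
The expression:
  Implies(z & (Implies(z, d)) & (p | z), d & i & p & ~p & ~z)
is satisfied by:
  {z: False, d: False}
  {d: True, z: False}
  {z: True, d: False}


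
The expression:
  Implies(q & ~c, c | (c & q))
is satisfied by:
  {c: True, q: False}
  {q: False, c: False}
  {q: True, c: True}


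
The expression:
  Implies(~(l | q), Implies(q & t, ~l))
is always true.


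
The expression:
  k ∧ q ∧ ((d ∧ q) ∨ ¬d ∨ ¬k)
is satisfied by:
  {q: True, k: True}


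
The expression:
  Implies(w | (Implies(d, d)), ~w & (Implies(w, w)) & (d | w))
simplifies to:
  d & ~w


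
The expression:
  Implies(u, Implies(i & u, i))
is always true.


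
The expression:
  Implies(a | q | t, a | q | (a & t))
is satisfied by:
  {a: True, q: True, t: False}
  {a: True, t: False, q: False}
  {q: True, t: False, a: False}
  {q: False, t: False, a: False}
  {a: True, q: True, t: True}
  {a: True, t: True, q: False}
  {q: True, t: True, a: False}


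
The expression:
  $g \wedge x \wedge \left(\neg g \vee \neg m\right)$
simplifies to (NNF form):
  $g \wedge x \wedge \neg m$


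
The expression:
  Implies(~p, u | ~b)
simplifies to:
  p | u | ~b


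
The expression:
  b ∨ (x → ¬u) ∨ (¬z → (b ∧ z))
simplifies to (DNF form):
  b ∨ z ∨ ¬u ∨ ¬x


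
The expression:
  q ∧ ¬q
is never true.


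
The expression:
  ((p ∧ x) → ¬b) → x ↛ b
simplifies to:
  x ∧ (p ∨ ¬b)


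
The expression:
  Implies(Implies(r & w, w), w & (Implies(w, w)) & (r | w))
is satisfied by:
  {w: True}


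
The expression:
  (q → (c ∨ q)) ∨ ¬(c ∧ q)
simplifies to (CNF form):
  True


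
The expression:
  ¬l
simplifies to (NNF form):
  ¬l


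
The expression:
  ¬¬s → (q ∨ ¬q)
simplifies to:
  True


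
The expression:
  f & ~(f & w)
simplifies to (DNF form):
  f & ~w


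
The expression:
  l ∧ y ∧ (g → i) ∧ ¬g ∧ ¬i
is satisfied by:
  {y: True, l: True, i: False, g: False}


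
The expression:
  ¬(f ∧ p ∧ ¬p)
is always true.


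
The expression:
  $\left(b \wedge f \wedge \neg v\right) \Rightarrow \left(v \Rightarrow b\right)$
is always true.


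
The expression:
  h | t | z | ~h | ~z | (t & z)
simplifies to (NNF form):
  True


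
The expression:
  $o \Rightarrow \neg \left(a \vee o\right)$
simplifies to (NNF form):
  $\neg o$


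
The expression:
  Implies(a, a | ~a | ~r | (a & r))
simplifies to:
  True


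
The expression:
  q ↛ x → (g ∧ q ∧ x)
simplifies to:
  x ∨ ¬q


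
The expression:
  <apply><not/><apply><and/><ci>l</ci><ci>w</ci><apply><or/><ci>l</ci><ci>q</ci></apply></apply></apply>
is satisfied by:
  {l: False, w: False}
  {w: True, l: False}
  {l: True, w: False}


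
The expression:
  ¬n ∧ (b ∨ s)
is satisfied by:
  {b: True, s: True, n: False}
  {b: True, n: False, s: False}
  {s: True, n: False, b: False}


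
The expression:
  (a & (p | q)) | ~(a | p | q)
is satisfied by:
  {a: True, p: True, q: True}
  {a: True, p: True, q: False}
  {a: True, q: True, p: False}
  {p: False, q: False, a: False}


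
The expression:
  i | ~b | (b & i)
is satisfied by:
  {i: True, b: False}
  {b: False, i: False}
  {b: True, i: True}


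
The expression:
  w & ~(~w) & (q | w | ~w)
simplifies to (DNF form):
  w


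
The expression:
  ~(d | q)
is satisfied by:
  {q: False, d: False}


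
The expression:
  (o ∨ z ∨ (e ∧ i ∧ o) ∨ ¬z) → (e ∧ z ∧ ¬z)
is never true.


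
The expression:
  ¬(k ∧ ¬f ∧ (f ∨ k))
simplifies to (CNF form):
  f ∨ ¬k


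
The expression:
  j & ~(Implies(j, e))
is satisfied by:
  {j: True, e: False}


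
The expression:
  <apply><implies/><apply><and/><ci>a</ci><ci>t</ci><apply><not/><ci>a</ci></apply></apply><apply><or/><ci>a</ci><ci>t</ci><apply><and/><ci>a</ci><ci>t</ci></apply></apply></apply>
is always true.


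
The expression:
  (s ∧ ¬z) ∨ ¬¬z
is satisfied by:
  {z: True, s: True}
  {z: True, s: False}
  {s: True, z: False}


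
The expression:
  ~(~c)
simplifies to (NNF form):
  c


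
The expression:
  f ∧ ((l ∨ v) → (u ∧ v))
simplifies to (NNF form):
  f ∧ (u ∨ ¬v) ∧ (v ∨ ¬l)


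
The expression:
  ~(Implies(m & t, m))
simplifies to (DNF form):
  False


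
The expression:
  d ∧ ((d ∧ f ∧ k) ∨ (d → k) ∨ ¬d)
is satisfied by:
  {d: True, k: True}


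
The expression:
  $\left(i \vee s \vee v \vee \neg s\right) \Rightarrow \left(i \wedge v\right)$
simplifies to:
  $i \wedge v$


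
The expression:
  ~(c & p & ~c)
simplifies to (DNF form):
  True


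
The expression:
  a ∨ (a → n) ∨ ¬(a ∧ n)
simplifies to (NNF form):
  True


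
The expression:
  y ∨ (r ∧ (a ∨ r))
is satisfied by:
  {r: True, y: True}
  {r: True, y: False}
  {y: True, r: False}


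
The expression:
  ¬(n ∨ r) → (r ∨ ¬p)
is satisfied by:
  {r: True, n: True, p: False}
  {r: True, p: False, n: False}
  {n: True, p: False, r: False}
  {n: False, p: False, r: False}
  {r: True, n: True, p: True}
  {r: True, p: True, n: False}
  {n: True, p: True, r: False}


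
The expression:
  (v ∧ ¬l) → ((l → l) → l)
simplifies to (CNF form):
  l ∨ ¬v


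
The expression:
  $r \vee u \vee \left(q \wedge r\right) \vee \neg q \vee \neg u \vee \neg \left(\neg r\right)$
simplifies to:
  $\text{True}$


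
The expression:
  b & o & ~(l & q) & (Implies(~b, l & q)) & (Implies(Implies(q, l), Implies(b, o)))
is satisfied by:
  {b: True, o: True, l: False, q: False}
  {q: True, b: True, o: True, l: False}
  {l: True, b: True, o: True, q: False}


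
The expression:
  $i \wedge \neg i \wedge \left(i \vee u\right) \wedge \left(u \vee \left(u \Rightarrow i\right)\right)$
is never true.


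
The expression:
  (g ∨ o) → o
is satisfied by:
  {o: True, g: False}
  {g: False, o: False}
  {g: True, o: True}


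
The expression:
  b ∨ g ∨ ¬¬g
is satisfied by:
  {b: True, g: True}
  {b: True, g: False}
  {g: True, b: False}


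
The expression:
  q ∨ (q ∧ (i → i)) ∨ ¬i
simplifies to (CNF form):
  q ∨ ¬i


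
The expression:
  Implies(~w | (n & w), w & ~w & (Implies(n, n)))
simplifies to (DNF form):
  w & ~n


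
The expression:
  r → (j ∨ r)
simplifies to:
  True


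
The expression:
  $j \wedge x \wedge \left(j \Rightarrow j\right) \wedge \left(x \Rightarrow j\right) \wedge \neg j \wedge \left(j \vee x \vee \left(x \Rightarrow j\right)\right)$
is never true.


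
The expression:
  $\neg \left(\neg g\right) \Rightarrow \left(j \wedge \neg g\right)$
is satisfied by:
  {g: False}


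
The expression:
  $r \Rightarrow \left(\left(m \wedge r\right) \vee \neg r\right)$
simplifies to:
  $m \vee \neg r$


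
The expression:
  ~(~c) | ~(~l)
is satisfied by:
  {c: True, l: True}
  {c: True, l: False}
  {l: True, c: False}


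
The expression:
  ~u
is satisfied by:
  {u: False}


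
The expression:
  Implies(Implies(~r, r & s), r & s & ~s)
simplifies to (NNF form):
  ~r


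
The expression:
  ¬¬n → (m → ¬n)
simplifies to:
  ¬m ∨ ¬n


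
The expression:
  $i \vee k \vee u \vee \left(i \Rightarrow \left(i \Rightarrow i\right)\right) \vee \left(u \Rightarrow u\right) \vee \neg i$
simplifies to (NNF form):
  $\text{True}$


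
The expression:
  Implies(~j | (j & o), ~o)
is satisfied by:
  {o: False}


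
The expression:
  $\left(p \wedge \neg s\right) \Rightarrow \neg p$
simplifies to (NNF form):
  $s \vee \neg p$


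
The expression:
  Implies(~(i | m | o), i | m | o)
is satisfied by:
  {i: True, o: True, m: True}
  {i: True, o: True, m: False}
  {i: True, m: True, o: False}
  {i: True, m: False, o: False}
  {o: True, m: True, i: False}
  {o: True, m: False, i: False}
  {m: True, o: False, i: False}


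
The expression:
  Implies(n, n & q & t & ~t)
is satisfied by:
  {n: False}


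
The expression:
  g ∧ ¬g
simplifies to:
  False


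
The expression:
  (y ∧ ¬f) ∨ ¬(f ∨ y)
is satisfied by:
  {f: False}


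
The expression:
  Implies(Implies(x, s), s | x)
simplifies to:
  s | x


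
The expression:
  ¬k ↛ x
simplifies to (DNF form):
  x ∨ ¬k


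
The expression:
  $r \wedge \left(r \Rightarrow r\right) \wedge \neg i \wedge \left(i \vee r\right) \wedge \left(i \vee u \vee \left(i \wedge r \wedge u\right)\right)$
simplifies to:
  $r \wedge u \wedge \neg i$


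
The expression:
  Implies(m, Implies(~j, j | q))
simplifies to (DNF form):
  j | q | ~m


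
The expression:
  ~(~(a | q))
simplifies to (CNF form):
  a | q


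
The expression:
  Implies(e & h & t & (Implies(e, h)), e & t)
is always true.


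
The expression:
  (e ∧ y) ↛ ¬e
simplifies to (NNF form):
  e ∧ y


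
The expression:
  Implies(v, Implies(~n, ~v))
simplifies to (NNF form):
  n | ~v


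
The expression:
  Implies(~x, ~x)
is always true.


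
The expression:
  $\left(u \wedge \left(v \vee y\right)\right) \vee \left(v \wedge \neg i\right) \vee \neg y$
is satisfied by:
  {v: True, u: True, i: False, y: False}
  {u: True, v: False, i: False, y: False}
  {v: True, u: True, i: True, y: False}
  {u: True, i: True, v: False, y: False}
  {v: True, i: False, u: False, y: False}
  {v: False, i: False, u: False, y: False}
  {v: True, i: True, u: False, y: False}
  {i: True, v: False, u: False, y: False}
  {y: True, v: True, u: True, i: False}
  {y: True, u: True, v: False, i: False}
  {y: True, v: True, u: True, i: True}
  {y: True, u: True, i: True, v: False}
  {y: True, v: True, i: False, u: False}


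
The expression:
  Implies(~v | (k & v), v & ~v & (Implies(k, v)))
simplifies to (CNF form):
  v & ~k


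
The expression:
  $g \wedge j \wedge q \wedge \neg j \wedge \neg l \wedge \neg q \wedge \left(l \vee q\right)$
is never true.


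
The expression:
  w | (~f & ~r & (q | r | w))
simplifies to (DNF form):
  w | (q & ~f & ~r)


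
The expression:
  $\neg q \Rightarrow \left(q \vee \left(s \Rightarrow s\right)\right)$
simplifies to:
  $\text{True}$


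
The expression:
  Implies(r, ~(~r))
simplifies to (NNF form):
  True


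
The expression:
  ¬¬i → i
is always true.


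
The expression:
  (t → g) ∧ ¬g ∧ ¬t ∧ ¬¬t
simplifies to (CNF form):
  False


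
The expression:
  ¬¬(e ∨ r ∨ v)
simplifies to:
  e ∨ r ∨ v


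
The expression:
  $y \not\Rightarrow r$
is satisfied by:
  {y: True, r: False}


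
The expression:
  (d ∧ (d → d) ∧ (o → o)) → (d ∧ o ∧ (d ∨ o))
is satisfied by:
  {o: True, d: False}
  {d: False, o: False}
  {d: True, o: True}


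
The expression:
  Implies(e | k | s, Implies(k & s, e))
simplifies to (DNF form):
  e | ~k | ~s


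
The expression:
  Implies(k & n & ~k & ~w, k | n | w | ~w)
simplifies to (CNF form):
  True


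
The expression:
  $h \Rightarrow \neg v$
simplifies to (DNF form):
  $\neg h \vee \neg v$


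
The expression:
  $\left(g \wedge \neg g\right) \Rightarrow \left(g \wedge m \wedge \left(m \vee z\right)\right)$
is always true.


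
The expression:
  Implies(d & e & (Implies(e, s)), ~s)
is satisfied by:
  {s: False, e: False, d: False}
  {d: True, s: False, e: False}
  {e: True, s: False, d: False}
  {d: True, e: True, s: False}
  {s: True, d: False, e: False}
  {d: True, s: True, e: False}
  {e: True, s: True, d: False}


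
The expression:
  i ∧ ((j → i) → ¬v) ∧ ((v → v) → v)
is never true.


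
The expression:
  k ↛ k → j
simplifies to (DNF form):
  True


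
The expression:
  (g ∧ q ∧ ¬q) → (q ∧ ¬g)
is always true.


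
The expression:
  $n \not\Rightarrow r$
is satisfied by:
  {n: True, r: False}


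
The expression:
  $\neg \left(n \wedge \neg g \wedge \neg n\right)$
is always true.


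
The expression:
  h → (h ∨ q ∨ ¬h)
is always true.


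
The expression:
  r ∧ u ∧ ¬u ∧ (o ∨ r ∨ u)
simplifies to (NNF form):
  False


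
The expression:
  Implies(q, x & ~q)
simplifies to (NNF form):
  ~q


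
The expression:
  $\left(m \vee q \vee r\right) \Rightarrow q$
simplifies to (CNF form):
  $\left(q \vee \neg m\right) \wedge \left(q \vee \neg r\right)$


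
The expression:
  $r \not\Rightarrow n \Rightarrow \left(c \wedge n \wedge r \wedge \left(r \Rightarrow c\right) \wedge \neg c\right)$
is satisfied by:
  {n: True, r: False}
  {r: False, n: False}
  {r: True, n: True}


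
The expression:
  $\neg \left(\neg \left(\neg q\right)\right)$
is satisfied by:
  {q: False}


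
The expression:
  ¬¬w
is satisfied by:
  {w: True}


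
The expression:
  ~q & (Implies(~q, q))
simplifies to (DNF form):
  False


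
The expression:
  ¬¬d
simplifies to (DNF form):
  d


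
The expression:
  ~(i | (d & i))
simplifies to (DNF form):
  ~i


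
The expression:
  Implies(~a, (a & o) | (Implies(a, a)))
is always true.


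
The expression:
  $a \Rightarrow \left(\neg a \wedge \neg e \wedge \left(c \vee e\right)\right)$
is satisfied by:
  {a: False}


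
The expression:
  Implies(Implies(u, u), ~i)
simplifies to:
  ~i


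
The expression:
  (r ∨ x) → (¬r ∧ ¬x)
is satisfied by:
  {x: False, r: False}


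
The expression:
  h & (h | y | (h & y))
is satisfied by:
  {h: True}


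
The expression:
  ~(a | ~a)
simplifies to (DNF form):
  False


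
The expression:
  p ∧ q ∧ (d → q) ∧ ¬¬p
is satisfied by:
  {p: True, q: True}


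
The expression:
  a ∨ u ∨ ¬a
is always true.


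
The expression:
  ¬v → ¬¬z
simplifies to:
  v ∨ z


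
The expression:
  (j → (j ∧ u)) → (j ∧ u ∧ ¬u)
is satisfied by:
  {j: True, u: False}


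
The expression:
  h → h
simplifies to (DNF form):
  True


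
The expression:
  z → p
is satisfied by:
  {p: True, z: False}
  {z: False, p: False}
  {z: True, p: True}


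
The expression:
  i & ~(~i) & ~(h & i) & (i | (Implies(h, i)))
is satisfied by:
  {i: True, h: False}


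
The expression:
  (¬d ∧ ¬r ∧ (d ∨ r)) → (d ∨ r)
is always true.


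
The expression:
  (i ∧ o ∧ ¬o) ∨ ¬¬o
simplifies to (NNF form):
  o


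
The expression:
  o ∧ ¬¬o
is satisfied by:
  {o: True}


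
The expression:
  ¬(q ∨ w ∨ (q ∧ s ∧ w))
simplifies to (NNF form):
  ¬q ∧ ¬w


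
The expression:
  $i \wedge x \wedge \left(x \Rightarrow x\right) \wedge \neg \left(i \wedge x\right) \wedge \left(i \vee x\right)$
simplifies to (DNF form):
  $\text{False}$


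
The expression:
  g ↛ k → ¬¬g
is always true.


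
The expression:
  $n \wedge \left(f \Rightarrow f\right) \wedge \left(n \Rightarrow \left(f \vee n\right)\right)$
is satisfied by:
  {n: True}


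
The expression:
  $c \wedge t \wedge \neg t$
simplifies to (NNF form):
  $\text{False}$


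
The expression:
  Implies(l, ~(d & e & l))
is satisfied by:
  {l: False, e: False, d: False}
  {d: True, l: False, e: False}
  {e: True, l: False, d: False}
  {d: True, e: True, l: False}
  {l: True, d: False, e: False}
  {d: True, l: True, e: False}
  {e: True, l: True, d: False}


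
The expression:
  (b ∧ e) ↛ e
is never true.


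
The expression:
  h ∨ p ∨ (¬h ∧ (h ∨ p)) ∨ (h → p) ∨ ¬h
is always true.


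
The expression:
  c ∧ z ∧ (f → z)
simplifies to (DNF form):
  c ∧ z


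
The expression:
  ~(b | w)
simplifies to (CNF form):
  ~b & ~w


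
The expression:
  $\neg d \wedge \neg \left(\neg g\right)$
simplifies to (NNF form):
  $g \wedge \neg d$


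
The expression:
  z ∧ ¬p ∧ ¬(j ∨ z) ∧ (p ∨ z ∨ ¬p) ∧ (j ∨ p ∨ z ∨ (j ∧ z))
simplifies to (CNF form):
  False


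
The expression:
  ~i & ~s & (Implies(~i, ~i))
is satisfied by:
  {i: False, s: False}


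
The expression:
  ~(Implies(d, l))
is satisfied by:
  {d: True, l: False}


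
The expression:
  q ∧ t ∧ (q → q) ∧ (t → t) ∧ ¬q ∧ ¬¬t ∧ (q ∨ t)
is never true.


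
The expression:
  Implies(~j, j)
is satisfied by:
  {j: True}


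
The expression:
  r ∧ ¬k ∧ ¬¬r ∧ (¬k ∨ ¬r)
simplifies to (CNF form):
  r ∧ ¬k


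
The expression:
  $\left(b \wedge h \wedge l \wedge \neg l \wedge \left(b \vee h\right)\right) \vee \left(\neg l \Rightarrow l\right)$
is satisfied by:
  {l: True}


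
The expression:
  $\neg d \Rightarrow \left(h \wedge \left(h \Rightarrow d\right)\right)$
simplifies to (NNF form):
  $d$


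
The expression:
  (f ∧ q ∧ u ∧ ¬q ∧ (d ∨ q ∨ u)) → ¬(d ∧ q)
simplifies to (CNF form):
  True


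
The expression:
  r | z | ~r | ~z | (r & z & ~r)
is always true.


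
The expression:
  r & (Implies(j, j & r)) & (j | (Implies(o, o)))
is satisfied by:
  {r: True}


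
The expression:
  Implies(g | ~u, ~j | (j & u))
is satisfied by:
  {u: True, j: False}
  {j: False, u: False}
  {j: True, u: True}


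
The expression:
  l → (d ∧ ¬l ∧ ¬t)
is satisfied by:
  {l: False}


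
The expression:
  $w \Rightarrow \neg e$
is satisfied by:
  {w: False, e: False}
  {e: True, w: False}
  {w: True, e: False}


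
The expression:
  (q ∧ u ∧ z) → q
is always true.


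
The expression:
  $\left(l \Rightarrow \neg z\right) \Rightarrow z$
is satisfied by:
  {z: True}


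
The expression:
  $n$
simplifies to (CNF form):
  $n$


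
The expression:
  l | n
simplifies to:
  l | n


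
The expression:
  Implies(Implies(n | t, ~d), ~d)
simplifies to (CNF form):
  n | t | ~d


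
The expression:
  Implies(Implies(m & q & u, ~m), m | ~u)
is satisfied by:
  {m: True, u: False}
  {u: False, m: False}
  {u: True, m: True}


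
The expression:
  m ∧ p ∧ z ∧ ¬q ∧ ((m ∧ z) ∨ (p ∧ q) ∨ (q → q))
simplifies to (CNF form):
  m ∧ p ∧ z ∧ ¬q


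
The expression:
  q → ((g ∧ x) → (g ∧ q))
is always true.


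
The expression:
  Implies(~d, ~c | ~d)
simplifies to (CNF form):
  True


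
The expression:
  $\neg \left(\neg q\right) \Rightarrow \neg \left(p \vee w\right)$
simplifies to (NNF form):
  $\left(\neg p \wedge \neg w\right) \vee \neg q$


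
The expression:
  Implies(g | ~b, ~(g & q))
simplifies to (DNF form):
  ~g | ~q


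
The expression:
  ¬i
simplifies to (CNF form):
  ¬i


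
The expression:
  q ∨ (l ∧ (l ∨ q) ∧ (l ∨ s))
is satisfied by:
  {q: True, l: True}
  {q: True, l: False}
  {l: True, q: False}


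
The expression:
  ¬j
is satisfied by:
  {j: False}


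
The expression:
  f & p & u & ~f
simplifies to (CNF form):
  False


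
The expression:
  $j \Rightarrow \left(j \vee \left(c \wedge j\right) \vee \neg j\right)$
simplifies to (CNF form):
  $\text{True}$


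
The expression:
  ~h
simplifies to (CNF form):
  ~h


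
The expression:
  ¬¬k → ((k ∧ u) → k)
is always true.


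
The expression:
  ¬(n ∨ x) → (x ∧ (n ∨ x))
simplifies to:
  n ∨ x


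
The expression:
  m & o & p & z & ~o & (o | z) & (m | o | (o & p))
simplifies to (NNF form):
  False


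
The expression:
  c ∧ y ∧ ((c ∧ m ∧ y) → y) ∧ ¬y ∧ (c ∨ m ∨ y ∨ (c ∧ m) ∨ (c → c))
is never true.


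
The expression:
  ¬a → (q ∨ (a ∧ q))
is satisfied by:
  {a: True, q: True}
  {a: True, q: False}
  {q: True, a: False}


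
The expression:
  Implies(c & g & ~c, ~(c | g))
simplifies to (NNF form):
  True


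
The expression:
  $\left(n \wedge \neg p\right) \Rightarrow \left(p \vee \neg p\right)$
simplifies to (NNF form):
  $\text{True}$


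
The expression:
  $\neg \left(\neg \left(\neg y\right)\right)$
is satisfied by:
  {y: False}


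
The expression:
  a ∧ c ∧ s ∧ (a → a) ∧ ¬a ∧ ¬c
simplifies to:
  False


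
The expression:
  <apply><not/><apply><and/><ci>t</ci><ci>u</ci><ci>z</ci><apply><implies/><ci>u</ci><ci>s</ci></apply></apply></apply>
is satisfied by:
  {s: False, u: False, t: False, z: False}
  {z: True, s: False, u: False, t: False}
  {t: True, s: False, u: False, z: False}
  {z: True, t: True, s: False, u: False}
  {u: True, z: False, s: False, t: False}
  {z: True, u: True, s: False, t: False}
  {t: True, u: True, z: False, s: False}
  {z: True, t: True, u: True, s: False}
  {s: True, t: False, u: False, z: False}
  {z: True, s: True, t: False, u: False}
  {t: True, s: True, z: False, u: False}
  {z: True, t: True, s: True, u: False}
  {u: True, s: True, t: False, z: False}
  {z: True, u: True, s: True, t: False}
  {t: True, u: True, s: True, z: False}


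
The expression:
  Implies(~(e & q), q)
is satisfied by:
  {q: True}


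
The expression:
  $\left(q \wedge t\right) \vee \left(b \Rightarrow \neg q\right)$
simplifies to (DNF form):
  $t \vee \neg b \vee \neg q$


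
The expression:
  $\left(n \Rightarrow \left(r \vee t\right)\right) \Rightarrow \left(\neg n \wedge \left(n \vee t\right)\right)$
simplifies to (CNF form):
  $\left(n \vee t\right) \wedge \left(t \vee \neg r\right) \wedge \left(\neg n \vee \neg t\right)$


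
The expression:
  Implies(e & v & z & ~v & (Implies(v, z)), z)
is always true.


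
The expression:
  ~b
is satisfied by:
  {b: False}


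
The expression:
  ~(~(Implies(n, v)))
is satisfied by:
  {v: True, n: False}
  {n: False, v: False}
  {n: True, v: True}


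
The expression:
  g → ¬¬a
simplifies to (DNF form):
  a ∨ ¬g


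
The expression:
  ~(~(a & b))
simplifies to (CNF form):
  a & b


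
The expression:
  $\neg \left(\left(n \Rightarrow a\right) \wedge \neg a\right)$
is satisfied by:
  {n: True, a: True}
  {n: True, a: False}
  {a: True, n: False}


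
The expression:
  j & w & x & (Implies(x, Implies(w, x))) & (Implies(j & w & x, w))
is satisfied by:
  {j: True, w: True, x: True}


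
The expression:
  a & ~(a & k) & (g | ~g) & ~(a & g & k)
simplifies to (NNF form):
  a & ~k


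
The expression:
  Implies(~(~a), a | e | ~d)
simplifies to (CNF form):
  True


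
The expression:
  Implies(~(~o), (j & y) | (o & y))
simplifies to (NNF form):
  y | ~o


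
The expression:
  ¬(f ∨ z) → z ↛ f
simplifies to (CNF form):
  f ∨ z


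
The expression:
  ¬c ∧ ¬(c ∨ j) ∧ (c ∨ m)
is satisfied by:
  {m: True, j: False, c: False}


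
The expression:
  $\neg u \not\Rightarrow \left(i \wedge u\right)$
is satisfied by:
  {u: False}


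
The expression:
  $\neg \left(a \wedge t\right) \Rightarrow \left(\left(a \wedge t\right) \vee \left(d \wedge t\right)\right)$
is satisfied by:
  {t: True, a: True, d: True}
  {t: True, a: True, d: False}
  {t: True, d: True, a: False}


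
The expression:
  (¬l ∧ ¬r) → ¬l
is always true.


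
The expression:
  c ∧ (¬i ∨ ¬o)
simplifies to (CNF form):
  c ∧ (¬i ∨ ¬o)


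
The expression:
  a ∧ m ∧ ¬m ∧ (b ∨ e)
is never true.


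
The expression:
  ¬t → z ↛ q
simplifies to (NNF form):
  t ∨ (z ∧ ¬q)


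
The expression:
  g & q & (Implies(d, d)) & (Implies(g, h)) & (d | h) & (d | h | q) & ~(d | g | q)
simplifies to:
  False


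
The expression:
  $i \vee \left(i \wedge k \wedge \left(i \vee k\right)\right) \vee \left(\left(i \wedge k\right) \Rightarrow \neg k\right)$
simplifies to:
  $\text{True}$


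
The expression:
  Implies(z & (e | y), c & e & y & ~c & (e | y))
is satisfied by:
  {e: False, z: False, y: False}
  {y: True, e: False, z: False}
  {e: True, y: False, z: False}
  {y: True, e: True, z: False}
  {z: True, y: False, e: False}


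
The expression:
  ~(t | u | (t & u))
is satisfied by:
  {u: False, t: False}


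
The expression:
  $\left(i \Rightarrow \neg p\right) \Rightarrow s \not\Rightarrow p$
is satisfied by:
  {i: True, s: True, p: False}
  {s: True, p: False, i: False}
  {i: True, p: True, s: True}
  {i: True, p: True, s: False}


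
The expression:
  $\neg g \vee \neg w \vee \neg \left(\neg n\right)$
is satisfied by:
  {n: True, w: False, g: False}
  {w: False, g: False, n: False}
  {n: True, g: True, w: False}
  {g: True, w: False, n: False}
  {n: True, w: True, g: False}
  {w: True, n: False, g: False}
  {n: True, g: True, w: True}


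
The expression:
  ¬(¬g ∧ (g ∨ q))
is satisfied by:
  {g: True, q: False}
  {q: False, g: False}
  {q: True, g: True}


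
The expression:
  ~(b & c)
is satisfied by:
  {c: False, b: False}
  {b: True, c: False}
  {c: True, b: False}


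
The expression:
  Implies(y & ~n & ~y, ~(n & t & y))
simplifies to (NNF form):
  True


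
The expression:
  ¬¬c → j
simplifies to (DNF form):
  j ∨ ¬c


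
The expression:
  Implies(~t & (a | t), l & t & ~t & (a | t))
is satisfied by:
  {t: True, a: False}
  {a: False, t: False}
  {a: True, t: True}


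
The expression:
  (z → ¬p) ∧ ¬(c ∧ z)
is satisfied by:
  {p: False, z: False, c: False}
  {c: True, p: False, z: False}
  {p: True, c: False, z: False}
  {c: True, p: True, z: False}
  {z: True, c: False, p: False}


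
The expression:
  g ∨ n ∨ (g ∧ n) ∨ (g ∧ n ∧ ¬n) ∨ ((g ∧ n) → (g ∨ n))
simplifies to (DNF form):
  True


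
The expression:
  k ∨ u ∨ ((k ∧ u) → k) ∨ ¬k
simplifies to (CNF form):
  True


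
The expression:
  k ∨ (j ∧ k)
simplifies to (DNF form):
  k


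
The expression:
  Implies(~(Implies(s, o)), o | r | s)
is always true.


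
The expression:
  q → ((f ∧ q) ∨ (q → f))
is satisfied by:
  {f: True, q: False}
  {q: False, f: False}
  {q: True, f: True}


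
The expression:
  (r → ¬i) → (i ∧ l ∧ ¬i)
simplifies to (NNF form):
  i ∧ r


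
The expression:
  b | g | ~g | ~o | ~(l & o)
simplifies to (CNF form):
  True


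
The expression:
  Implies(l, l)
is always true.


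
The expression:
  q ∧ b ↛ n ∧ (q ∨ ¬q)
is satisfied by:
  {b: True, q: True, n: False}


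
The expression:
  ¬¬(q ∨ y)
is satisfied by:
  {y: True, q: True}
  {y: True, q: False}
  {q: True, y: False}


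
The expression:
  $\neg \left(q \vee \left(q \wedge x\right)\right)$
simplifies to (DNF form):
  $\neg q$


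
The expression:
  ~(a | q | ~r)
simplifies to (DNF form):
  r & ~a & ~q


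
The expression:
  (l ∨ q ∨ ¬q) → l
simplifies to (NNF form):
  l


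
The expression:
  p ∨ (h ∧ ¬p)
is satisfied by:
  {p: True, h: True}
  {p: True, h: False}
  {h: True, p: False}


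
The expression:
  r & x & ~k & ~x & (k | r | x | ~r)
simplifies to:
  False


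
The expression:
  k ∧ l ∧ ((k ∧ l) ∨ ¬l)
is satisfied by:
  {k: True, l: True}


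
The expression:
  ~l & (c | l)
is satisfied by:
  {c: True, l: False}


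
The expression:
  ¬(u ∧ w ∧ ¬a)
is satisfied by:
  {a: True, w: False, u: False}
  {w: False, u: False, a: False}
  {a: True, u: True, w: False}
  {u: True, w: False, a: False}
  {a: True, w: True, u: False}
  {w: True, a: False, u: False}
  {a: True, u: True, w: True}


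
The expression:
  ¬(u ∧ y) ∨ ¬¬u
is always true.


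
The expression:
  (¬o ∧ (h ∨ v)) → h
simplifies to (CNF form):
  h ∨ o ∨ ¬v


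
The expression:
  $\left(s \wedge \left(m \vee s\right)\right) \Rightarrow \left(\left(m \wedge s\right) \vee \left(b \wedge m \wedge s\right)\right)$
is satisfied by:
  {m: True, s: False}
  {s: False, m: False}
  {s: True, m: True}


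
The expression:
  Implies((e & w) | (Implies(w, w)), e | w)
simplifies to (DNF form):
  e | w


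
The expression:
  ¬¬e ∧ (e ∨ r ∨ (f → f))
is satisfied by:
  {e: True}


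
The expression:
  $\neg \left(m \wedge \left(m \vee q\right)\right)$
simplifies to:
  $\neg m$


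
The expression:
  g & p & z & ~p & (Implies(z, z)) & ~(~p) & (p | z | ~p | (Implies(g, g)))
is never true.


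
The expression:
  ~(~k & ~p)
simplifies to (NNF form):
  k | p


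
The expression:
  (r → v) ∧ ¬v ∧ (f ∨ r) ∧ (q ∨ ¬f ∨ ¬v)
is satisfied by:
  {f: True, v: False, r: False}


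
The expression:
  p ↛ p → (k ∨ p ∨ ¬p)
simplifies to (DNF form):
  True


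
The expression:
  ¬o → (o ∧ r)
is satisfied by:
  {o: True}


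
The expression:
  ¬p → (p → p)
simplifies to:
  True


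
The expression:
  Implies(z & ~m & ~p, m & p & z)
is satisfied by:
  {m: True, p: True, z: False}
  {m: True, p: False, z: False}
  {p: True, m: False, z: False}
  {m: False, p: False, z: False}
  {z: True, m: True, p: True}
  {z: True, m: True, p: False}
  {z: True, p: True, m: False}


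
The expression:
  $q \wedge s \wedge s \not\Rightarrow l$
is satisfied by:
  {s: True, q: True, l: False}


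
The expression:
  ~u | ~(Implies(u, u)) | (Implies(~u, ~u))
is always true.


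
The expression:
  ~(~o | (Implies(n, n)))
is never true.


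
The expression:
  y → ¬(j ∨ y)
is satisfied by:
  {y: False}


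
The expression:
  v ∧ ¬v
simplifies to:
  False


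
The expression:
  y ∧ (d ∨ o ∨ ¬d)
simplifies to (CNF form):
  y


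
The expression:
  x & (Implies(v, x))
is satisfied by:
  {x: True}


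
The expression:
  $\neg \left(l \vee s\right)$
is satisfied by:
  {l: False, s: False}


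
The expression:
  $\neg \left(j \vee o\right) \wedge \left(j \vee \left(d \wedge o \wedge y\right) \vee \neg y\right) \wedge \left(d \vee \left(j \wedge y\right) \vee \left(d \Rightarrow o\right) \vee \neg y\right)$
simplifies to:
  $\neg j \wedge \neg o \wedge \neg y$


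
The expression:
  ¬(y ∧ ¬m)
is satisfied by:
  {m: True, y: False}
  {y: False, m: False}
  {y: True, m: True}


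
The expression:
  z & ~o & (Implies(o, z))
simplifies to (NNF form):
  z & ~o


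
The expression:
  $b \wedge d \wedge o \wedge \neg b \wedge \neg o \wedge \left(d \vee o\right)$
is never true.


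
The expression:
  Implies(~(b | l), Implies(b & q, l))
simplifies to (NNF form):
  True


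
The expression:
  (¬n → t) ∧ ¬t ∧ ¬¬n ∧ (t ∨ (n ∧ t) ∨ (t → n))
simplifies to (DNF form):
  n ∧ ¬t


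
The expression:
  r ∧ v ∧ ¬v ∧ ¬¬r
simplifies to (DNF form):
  False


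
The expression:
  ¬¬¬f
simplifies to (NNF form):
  ¬f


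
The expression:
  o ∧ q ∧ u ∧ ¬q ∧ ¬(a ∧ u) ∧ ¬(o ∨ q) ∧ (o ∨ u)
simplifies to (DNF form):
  False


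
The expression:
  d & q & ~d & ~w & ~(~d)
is never true.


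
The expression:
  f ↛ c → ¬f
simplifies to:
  c ∨ ¬f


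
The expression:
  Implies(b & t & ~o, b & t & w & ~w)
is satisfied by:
  {o: True, t: False, b: False}
  {t: False, b: False, o: False}
  {b: True, o: True, t: False}
  {b: True, t: False, o: False}
  {o: True, t: True, b: False}
  {t: True, o: False, b: False}
  {b: True, t: True, o: True}


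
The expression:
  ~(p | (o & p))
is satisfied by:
  {p: False}


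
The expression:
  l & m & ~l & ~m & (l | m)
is never true.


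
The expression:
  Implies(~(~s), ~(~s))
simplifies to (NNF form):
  True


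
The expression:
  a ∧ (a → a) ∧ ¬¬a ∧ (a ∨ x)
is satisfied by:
  {a: True}


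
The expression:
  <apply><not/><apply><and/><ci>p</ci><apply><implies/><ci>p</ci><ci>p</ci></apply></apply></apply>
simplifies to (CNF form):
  <apply><not/><ci>p</ci></apply>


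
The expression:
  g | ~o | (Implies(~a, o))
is always true.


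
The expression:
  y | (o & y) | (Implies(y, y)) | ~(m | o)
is always true.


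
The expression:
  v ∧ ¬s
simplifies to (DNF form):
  v ∧ ¬s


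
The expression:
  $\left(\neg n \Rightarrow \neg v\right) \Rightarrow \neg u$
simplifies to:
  $\left(v \wedge \neg n\right) \vee \neg u$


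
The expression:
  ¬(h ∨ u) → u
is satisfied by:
  {u: True, h: True}
  {u: True, h: False}
  {h: True, u: False}


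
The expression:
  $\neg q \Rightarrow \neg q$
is always true.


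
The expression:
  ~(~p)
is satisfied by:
  {p: True}


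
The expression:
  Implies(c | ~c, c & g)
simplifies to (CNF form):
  c & g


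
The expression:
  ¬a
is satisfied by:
  {a: False}


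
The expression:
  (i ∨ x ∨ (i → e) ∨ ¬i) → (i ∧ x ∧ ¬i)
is never true.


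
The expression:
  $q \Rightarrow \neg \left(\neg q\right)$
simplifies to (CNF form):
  $\text{True}$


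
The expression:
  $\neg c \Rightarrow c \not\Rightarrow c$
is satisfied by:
  {c: True}


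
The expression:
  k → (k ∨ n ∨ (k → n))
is always true.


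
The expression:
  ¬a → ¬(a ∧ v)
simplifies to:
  True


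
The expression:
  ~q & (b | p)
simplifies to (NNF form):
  ~q & (b | p)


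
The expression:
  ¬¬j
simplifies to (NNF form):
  j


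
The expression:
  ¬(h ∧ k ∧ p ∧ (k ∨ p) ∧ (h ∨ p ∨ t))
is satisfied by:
  {p: False, k: False, h: False}
  {h: True, p: False, k: False}
  {k: True, p: False, h: False}
  {h: True, k: True, p: False}
  {p: True, h: False, k: False}
  {h: True, p: True, k: False}
  {k: True, p: True, h: False}


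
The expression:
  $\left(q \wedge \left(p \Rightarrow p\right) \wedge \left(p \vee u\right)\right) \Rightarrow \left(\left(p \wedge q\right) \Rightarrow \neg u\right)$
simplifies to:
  $\neg p \vee \neg q \vee \neg u$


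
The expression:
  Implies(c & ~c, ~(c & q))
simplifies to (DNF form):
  True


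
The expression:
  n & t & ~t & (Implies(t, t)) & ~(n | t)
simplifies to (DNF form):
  False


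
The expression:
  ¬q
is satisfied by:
  {q: False}


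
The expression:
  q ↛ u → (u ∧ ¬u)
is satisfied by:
  {u: True, q: False}
  {q: False, u: False}
  {q: True, u: True}


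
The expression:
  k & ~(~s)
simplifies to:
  k & s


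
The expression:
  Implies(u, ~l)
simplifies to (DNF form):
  ~l | ~u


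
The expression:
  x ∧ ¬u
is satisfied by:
  {x: True, u: False}


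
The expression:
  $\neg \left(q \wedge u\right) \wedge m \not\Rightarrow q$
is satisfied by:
  {m: True, q: False}
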